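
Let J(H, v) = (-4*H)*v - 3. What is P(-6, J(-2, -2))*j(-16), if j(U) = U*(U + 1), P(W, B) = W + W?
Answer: -2880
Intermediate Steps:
J(H, v) = -3 - 4*H*v (J(H, v) = -4*H*v - 3 = -3 - 4*H*v)
P(W, B) = 2*W
j(U) = U*(1 + U)
P(-6, J(-2, -2))*j(-16) = (2*(-6))*(-16*(1 - 16)) = -(-192)*(-15) = -12*240 = -2880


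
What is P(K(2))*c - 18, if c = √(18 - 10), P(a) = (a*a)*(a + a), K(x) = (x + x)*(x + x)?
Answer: -18 + 16384*√2 ≈ 23152.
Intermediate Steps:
K(x) = 4*x² (K(x) = (2*x)*(2*x) = 4*x²)
P(a) = 2*a³ (P(a) = a²*(2*a) = 2*a³)
c = 2*√2 (c = √8 = 2*√2 ≈ 2.8284)
P(K(2))*c - 18 = (2*(4*2²)³)*(2*√2) - 18 = (2*(4*4)³)*(2*√2) - 18 = (2*16³)*(2*√2) - 18 = (2*4096)*(2*√2) - 18 = 8192*(2*√2) - 18 = 16384*√2 - 18 = -18 + 16384*√2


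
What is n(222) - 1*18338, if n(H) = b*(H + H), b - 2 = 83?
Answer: 19402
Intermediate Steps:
b = 85 (b = 2 + 83 = 85)
n(H) = 170*H (n(H) = 85*(H + H) = 85*(2*H) = 170*H)
n(222) - 1*18338 = 170*222 - 1*18338 = 37740 - 18338 = 19402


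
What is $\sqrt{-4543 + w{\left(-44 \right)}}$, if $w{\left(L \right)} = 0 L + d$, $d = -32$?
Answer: $5 i \sqrt{183} \approx 67.639 i$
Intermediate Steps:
$w{\left(L \right)} = -32$ ($w{\left(L \right)} = 0 L - 32 = 0 - 32 = -32$)
$\sqrt{-4543 + w{\left(-44 \right)}} = \sqrt{-4543 - 32} = \sqrt{-4575} = 5 i \sqrt{183}$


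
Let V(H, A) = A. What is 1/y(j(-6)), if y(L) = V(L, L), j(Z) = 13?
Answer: 1/13 ≈ 0.076923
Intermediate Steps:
y(L) = L
1/y(j(-6)) = 1/13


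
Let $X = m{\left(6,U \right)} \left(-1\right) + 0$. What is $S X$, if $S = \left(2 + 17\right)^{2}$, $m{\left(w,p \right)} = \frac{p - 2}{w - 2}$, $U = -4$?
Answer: $\frac{1083}{2} \approx 541.5$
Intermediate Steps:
$m{\left(w,p \right)} = \frac{-2 + p}{-2 + w}$
$S = 361$ ($S = 19^{2} = 361$)
$X = \frac{3}{2}$ ($X = \frac{-2 - 4}{-2 + 6} \left(-1\right) + 0 = \frac{1}{4} \left(-6\right) \left(-1\right) + 0 = \left(- \frac{3}{2}\right) \left(-1\right) + 0 = \frac{3}{2} + 0 = \frac{3}{2} \approx 1.5$)
$S X = 361 \cdot \frac{3}{2} = \frac{1083}{2}$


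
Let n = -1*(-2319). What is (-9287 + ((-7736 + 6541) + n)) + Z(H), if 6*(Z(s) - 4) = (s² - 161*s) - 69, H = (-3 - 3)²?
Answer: -17841/2 ≈ -8920.5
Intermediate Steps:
H = 36 (H = (-6)² = 36)
Z(s) = -15/2 - 161*s/6 + s²/6 (Z(s) = 4 + ((s² - 161*s) - 69)/6 = 4 + (-69 + s² - 161*s)/6 = 4 + (-23/2 - 161*s/6 + s²/6) = -15/2 - 161*s/6 + s²/6)
n = 2319
(-9287 + ((-7736 + 6541) + n)) + Z(H) = (-9287 + ((-7736 + 6541) + 2319)) + (-15/2 - 161/6*36 + (⅙)*36²) = (-9287 + (-1195 + 2319)) + (-15/2 - 966 + (⅙)*1296) = (-9287 + 1124) + (-15/2 - 966 + 216) = -8163 - 1515/2 = -17841/2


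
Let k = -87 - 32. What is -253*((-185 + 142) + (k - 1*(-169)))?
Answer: -1771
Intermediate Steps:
k = -119
-253*((-185 + 142) + (k - 1*(-169))) = -253*((-185 + 142) + (-119 - 1*(-169))) = -253*(-43 + (-119 + 169)) = -253*(-43 + 50) = -253*7 = -1771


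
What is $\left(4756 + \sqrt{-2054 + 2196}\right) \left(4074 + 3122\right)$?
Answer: $34224176 + 7196 \sqrt{142} \approx 3.431 \cdot 10^{7}$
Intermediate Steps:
$\left(4756 + \sqrt{-2054 + 2196}\right) \left(4074 + 3122\right) = \left(4756 + \sqrt{142}\right) 7196 = 34224176 + 7196 \sqrt{142}$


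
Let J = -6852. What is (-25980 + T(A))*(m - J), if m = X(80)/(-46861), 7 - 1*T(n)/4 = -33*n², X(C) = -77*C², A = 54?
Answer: 115435926173120/46861 ≈ 2.4634e+9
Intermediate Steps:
T(n) = 28 + 132*n² (T(n) = 28 - (-132)*n² = 28 + 132*n²)
m = 492800/46861 (m = -77*80²/(-46861) = -77*6400*(-1/46861) = -492800*(-1/46861) = 492800/46861 ≈ 10.516)
(-25980 + T(A))*(m - J) = (-25980 + (28 + 132*54²))*(492800/46861 - 1*(-6852)) = (-25980 + (28 + 132*2916))*(492800/46861 + 6852) = (-25980 + (28 + 384912))*(321584372/46861) = (-25980 + 384940)*(321584372/46861) = 358960*(321584372/46861) = 115435926173120/46861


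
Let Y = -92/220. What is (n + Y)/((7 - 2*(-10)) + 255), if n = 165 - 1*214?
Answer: -453/2585 ≈ -0.17524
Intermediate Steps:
n = -49 (n = 165 - 214 = -49)
Y = -23/55 (Y = -92*1/220 = -23/55 ≈ -0.41818)
(n + Y)/((7 - 2*(-10)) + 255) = (-49 - 23/55)/((7 - 2*(-10)) + 255) = -2718/(55*((7 + 20) + 255)) = -2718/(55*(27 + 255)) = -2718/55/282 = -2718/55*1/282 = -453/2585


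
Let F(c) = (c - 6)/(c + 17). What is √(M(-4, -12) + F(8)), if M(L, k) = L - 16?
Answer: I*√498/5 ≈ 4.4632*I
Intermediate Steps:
M(L, k) = -16 + L
F(c) = (-6 + c)/(17 + c)
√(M(-4, -12) + F(8)) = √((-16 - 4) + (-6 + 8)/(17 + 8)) = √(-20 + 2/25) = √(-498/25) = I*√498/5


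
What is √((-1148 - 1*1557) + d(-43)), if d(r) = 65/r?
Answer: 46*I*√2365/43 ≈ 52.024*I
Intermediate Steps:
√((-1148 - 1*1557) + d(-43)) = √((-1148 - 1*1557) + 65/(-43)) = √((-1148 - 1557) + 65*(-1/43)) = √(-2705 - 65/43) = √(-116380/43) = 46*I*√2365/43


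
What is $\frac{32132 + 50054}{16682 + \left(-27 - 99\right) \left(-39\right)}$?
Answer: $\frac{41093}{10798} \approx 3.8056$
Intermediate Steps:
$\frac{32132 + 50054}{16682 + \left(-27 - 99\right) \left(-39\right)} = \frac{82186}{16682 - -4914} = \frac{82186}{16682 + 4914} = \frac{82186}{21596} = 82186 \cdot \frac{1}{21596} = \frac{41093}{10798}$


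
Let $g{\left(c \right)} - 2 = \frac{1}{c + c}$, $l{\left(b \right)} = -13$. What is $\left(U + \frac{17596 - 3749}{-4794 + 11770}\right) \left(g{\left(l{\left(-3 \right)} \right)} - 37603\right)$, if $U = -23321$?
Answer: $\frac{159033955925523}{181376} \approx 8.7682 \cdot 10^{8}$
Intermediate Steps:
$g{\left(c \right)} = 2 + \frac{1}{2 c}$ ($g{\left(c \right)} = 2 + \frac{1}{c + c} = 2 + \frac{1}{2 c}$)
$\left(U + \frac{17596 - 3749}{-4794 + 11770}\right) \left(g{\left(l{\left(-3 \right)} \right)} - 37603\right) = \left(-23321 + \frac{17596 - 3749}{-4794 + 11770}\right) \left(\left(2 + \frac{1}{2 \left(-13\right)}\right) - 37603\right) = \left(-23321 + \frac{13847}{6976}\right) \left(\left(2 + \frac{1}{2} \left(- \frac{1}{13}\right)\right) - 37603\right) = \left(-23321 + 13847 \cdot \frac{1}{6976}\right) \left(\left(2 - \frac{1}{26}\right) - 37603\right) = \left(-23321 + \frac{13847}{6976}\right) \left(\frac{51}{26} - 37603\right) = \left(- \frac{162673449}{6976}\right) \left(- \frac{977627}{26}\right) = \frac{159033955925523}{181376}$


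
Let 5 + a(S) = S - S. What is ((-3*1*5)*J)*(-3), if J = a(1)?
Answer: -225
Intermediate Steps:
a(S) = -5 (a(S) = -5 + (S - S) = -5 + 0 = -5)
J = -5
((-3*1*5)*J)*(-3) = ((-3*1*5)*(-5))*(-3) = (-3*5*(-5))*(-3) = -15*(-5)*(-3) = 75*(-3) = -225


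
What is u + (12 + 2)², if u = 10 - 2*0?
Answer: 206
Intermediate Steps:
u = 10 (u = 10 + 0 = 10)
u + (12 + 2)² = 10 + (12 + 2)² = 10 + 14² = 10 + 196 = 206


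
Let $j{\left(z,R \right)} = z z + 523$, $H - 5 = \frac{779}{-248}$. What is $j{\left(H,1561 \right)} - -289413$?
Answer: $\frac{17832436265}{61504} \approx 2.8994 \cdot 10^{5}$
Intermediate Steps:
$H = \frac{461}{248}$ ($H = 5 + \frac{779}{-248} = 5 + 779 \left(- \frac{1}{248}\right) = 5 - \frac{779}{248} = \frac{461}{248} \approx 1.8589$)
$j{\left(z,R \right)} = 523 + z^{2}$ ($j{\left(z,R \right)} = z^{2} + 523 = 523 + z^{2}$)
$j{\left(H,1561 \right)} - -289413 = \left(523 + \left(\frac{461}{248}\right)^{2}\right) - -289413 = \left(523 + \frac{212521}{61504}\right) + 289413 = \frac{32379113}{61504} + 289413 = \frac{17832436265}{61504}$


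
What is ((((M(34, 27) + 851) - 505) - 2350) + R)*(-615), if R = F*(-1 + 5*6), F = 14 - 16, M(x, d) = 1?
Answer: 1267515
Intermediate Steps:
F = -2
R = -58 (R = -2*(-1 + 5*6) = -2*(-1 + 30) = -2*29 = -58)
((((M(34, 27) + 851) - 505) - 2350) + R)*(-615) = ((((1 + 851) - 505) - 2350) - 58)*(-615) = (((852 - 505) - 2350) - 58)*(-615) = ((347 - 2350) - 58)*(-615) = (-2003 - 58)*(-615) = -2061*(-615) = 1267515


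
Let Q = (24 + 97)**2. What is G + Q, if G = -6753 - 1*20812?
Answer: -12924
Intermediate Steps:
Q = 14641 (Q = 121**2 = 14641)
G = -27565 (G = -6753 - 20812 = -27565)
G + Q = -27565 + 14641 = -12924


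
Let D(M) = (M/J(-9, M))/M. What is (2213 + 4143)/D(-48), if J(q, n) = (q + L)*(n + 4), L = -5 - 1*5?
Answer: 5313616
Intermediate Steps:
L = -10 (L = -5 - 5 = -10)
J(q, n) = (-10 + q)*(4 + n) (J(q, n) = (q - 10)*(n + 4) = (-10 + q)*(4 + n))
D(M) = 1/(-76 - 19*M) (D(M) = (M/(-40 - 10*M + 4*(-9) + M*(-9)))/M = (M/(-40 - 10*M - 36 - 9*M))/M = (M/(-76 - 19*M))/M = 1/(-76 - 19*M))
(2213 + 4143)/D(-48) = (2213 + 4143)/((-1/(76 + 19*(-48)))) = 6356/((-1/(76 - 912))) = 6356/((-1/(-836))) = 6356/((-1*(-1/836))) = 6356/(1/836) = 6356*836 = 5313616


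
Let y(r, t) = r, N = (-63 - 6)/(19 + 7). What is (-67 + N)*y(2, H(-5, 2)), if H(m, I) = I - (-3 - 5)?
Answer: -1811/13 ≈ -139.31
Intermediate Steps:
H(m, I) = 8 + I (H(m, I) = I - 1*(-8) = I + 8 = 8 + I)
N = -69/26 ≈ -2.6538
(-67 + N)*y(2, H(-5, 2)) = (-67 - 69/26)*2 = -1811/26*2 = -1811/13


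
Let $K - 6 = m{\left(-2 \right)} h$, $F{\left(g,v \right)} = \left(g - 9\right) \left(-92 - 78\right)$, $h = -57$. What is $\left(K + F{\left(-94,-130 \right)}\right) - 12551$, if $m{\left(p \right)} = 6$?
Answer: $4623$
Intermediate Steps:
$F{\left(g,v \right)} = 1530 - 170 g$ ($F{\left(g,v \right)} = \left(-9 + g\right) \left(-170\right) = 1530 - 170 g$)
$K = -336$ ($K = 6 + 6 \left(-57\right) = 6 - 342 = -336$)
$\left(K + F{\left(-94,-130 \right)}\right) - 12551 = \left(-336 + \left(1530 - -15980\right)\right) - 12551 = \left(-336 + \left(1530 + 15980\right)\right) - 12551 = \left(-336 + 17510\right) - 12551 = 17174 - 12551 = 4623$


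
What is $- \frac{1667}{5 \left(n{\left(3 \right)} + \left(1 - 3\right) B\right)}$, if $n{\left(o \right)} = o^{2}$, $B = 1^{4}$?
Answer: $- \frac{1667}{35} \approx -47.629$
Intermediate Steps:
$B = 1$
$- \frac{1667}{5 \left(n{\left(3 \right)} + \left(1 - 3\right) B\right)} = - \frac{1667}{5 \left(3^{2} + \left(1 - 3\right) 1\right)} = - \frac{1667}{5 \left(9 + \left(1 - 3\right) 1\right)} = - \frac{1667}{5 \left(9 - 2\right)} = - \frac{1667}{5 \cdot 7} = - \frac{1667}{35}$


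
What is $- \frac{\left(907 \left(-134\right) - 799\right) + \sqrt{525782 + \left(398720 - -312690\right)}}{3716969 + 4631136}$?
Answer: $\frac{122337}{8348105} - \frac{2 \sqrt{309298}}{8348105} \approx 0.014521$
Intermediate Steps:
$- \frac{\left(907 \left(-134\right) - 799\right) + \sqrt{525782 + \left(398720 - -312690\right)}}{3716969 + 4631136} = - \frac{\left(-121538 - 799\right) + \sqrt{525782 + \left(398720 + 312690\right)}}{8348105} = - \frac{-122337 + \sqrt{525782 + 711410}}{8348105} = - \frac{-122337 + \sqrt{1237192}}{8348105} = - \frac{-122337 + 2 \sqrt{309298}}{8348105} = - (- \frac{122337}{8348105} + \frac{2 \sqrt{309298}}{8348105}) = \frac{122337}{8348105} - \frac{2 \sqrt{309298}}{8348105}$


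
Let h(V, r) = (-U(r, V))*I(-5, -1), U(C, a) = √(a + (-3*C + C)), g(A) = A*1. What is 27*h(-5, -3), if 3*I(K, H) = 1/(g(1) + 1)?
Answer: -9/2 ≈ -4.5000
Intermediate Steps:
g(A) = A
I(K, H) = ⅙ (I(K, H) = 1/(3*(1 + 1)) = (⅓)/2 = (⅓)*(½) = ⅙)
U(C, a) = √(a - 2*C)
h(V, r) = -√(V - 2*r)/6 (h(V, r) = -√(V - 2*r)*(⅙) = -√(V - 2*r)/6)
27*h(-5, -3) = 27*(-√(-5 - 2*(-3))/6) = 27*(-√(-5 + 6)/6) = 27*(-√1/6) = 27*(-⅙*1) = 27*(-⅙) = -9/2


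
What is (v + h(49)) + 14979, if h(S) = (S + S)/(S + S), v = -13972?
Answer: 1008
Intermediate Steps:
h(S) = 1 (h(S) = (2*S)/((2*S)) = (2*S)*(1/(2*S)) = 1)
(v + h(49)) + 14979 = (-13972 + 1) + 14979 = -13971 + 14979 = 1008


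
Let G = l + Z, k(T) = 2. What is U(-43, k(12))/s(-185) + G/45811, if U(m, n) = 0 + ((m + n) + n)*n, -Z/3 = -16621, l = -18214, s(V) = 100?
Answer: -204179/2290550 ≈ -0.089140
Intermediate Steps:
Z = 49863 (Z = -3*(-16621) = 49863)
U(m, n) = n*(m + 2*n) (U(m, n) = 0 + (m + 2*n)*n = 0 + n*(m + 2*n) = n*(m + 2*n))
G = 31649 (G = -18214 + 49863 = 31649)
U(-43, k(12))/s(-185) + G/45811 = (2*(-43 + 2*2))/100 + 31649/45811 = (2*(-43 + 4))*(1/100) + 31649*(1/45811) = (2*(-39))*(1/100) + 31649/45811 = -78*1/100 + 31649/45811 = -39/50 + 31649/45811 = -204179/2290550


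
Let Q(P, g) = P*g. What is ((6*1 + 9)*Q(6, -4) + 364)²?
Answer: 16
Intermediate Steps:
((6*1 + 9)*Q(6, -4) + 364)² = ((6*1 + 9)*(6*(-4)) + 364)² = ((6 + 9)*(-24) + 364)² = (15*(-24) + 364)² = (-360 + 364)² = 4² = 16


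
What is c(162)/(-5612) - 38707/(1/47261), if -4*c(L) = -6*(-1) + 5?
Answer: -41064834118085/22448 ≈ -1.8293e+9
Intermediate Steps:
c(L) = -11/4 (c(L) = -(-6*(-1) + 5)/4 = -(6 + 5)/4 = -1/4*11 = -11/4)
c(162)/(-5612) - 38707/(1/47261) = -11/4/(-5612) - 38707/(1/47261) = -11/4*(-1/5612) - 38707/1/47261 = 11/22448 - 38707*47261 = 11/22448 - 1829331527 = -41064834118085/22448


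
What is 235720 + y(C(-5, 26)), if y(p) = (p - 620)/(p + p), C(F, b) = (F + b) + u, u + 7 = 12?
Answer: 6128423/26 ≈ 2.3571e+5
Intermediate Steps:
u = 5 (u = -7 + 12 = 5)
C(F, b) = 5 + F + b (C(F, b) = (F + b) + 5 = 5 + F + b)
y(p) = (-620 + p)/(2*p) (y(p) = (-620 + p)/((2*p)) = (-620 + p)*(1/(2*p)) = (-620 + p)/(2*p))
235720 + y(C(-5, 26)) = 235720 + (-620 + (5 - 5 + 26))/(2*(5 - 5 + 26)) = 235720 + (½)*(-620 + 26)/26 = 235720 + (½)*(1/26)*(-594) = 235720 - 297/26 = 6128423/26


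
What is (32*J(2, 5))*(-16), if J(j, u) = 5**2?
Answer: -12800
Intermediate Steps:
J(j, u) = 25
(32*J(2, 5))*(-16) = (32*25)*(-16) = 800*(-16) = -12800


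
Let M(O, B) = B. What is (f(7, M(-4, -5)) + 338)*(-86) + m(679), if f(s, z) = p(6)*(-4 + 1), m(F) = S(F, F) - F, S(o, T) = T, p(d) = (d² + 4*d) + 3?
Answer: -12814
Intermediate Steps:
p(d) = 3 + d² + 4*d
m(F) = 0 (m(F) = F - F = 0)
f(s, z) = -189 (f(s, z) = (3 + 6² + 4*6)*(-4 + 1) = (3 + 36 + 24)*(-3) = 63*(-3) = -189)
(f(7, M(-4, -5)) + 338)*(-86) + m(679) = (-189 + 338)*(-86) + 0 = 149*(-86) + 0 = -12814 + 0 = -12814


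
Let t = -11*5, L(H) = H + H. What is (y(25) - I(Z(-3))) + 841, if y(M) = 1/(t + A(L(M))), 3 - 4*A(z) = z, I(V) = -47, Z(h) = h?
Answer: 237092/267 ≈ 887.99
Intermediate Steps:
L(H) = 2*H
A(z) = ¾ - z/4
t = -55
y(M) = 1/(-217/4 - M/2) (y(M) = 1/(-55 + (¾ - M/2)) = 1/(-217/4 - M/2))
(y(25) - I(Z(-3))) + 841 = (-4/(217 + 2*25) - 1*(-47)) + 841 = (-4/(217 + 50) + 47) + 841 = (-4/267 + 47) + 841 = 12545/267 + 841 = 237092/267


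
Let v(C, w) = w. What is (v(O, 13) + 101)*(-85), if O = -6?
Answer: -9690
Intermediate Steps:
(v(O, 13) + 101)*(-85) = (13 + 101)*(-85) = 114*(-85) = -9690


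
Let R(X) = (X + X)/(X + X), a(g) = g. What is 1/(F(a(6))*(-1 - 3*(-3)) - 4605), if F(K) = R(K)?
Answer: -1/4597 ≈ -0.00021753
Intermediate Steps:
R(X) = 1 (R(X) = (2*X)/((2*X)) = (2*X)*(1/(2*X)) = 1)
F(K) = 1
1/(F(a(6))*(-1 - 3*(-3)) - 4605) = 1/(1*(-1 - 3*(-3)) - 4605) = 1/(1*(-1 + 9) - 4605) = 1/(1*8 - 4605) = 1/(8 - 4605) = 1/(-4597) = -1/4597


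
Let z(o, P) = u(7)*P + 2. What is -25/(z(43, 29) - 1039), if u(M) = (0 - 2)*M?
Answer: 25/1443 ≈ 0.017325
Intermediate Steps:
u(M) = -2*M
z(o, P) = 2 - 14*P (z(o, P) = (-2*7)*P + 2 = -14*P + 2 = 2 - 14*P)
-25/(z(43, 29) - 1039) = -25/((2 - 14*29) - 1039) = -25/((2 - 406) - 1039) = -25/(-404 - 1039) = -25/(-1443) = -25*(-1/1443) = 25/1443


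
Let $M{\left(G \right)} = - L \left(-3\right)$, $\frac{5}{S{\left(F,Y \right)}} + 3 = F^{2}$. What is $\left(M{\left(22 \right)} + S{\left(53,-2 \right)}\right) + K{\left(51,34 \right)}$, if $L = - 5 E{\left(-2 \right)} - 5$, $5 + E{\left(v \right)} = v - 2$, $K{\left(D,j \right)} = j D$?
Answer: $\frac{5202329}{2806} \approx 1854.0$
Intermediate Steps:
$K{\left(D,j \right)} = D j$
$E{\left(v \right)} = -7 + v$ ($E{\left(v \right)} = -5 + \left(v - 2\right) = -5 + \left(-2 + v\right) = -7 + v$)
$S{\left(F,Y \right)} = \frac{5}{-3 + F^{2}}$
$L = 40$ ($L = - 5 \left(-7 - 2\right) - 5 = \left(-5\right) \left(-9\right) - 5 = 45 - 5 = 40$)
$M{\left(G \right)} = 120$ ($M{\left(G \right)} = \left(-1\right) 40 \left(-3\right) = \left(-40\right) \left(-3\right) = 120$)
$\left(M{\left(22 \right)} + S{\left(53,-2 \right)}\right) + K{\left(51,34 \right)} = \left(120 + \frac{5}{-3 + 53^{2}}\right) + 51 \cdot 34 = \left(120 + \frac{5}{-3 + 2809}\right) + 1734 = \left(120 + \frac{5}{2806}\right) + 1734 = \frac{336725}{2806} + 1734 = \frac{5202329}{2806}$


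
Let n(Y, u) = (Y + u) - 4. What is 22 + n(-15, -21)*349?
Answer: -13938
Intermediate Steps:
n(Y, u) = -4 + Y + u
22 + n(-15, -21)*349 = 22 + (-4 - 15 - 21)*349 = 22 - 40*349 = 22 - 13960 = -13938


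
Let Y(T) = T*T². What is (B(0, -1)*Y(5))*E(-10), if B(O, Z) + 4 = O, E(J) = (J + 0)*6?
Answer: 30000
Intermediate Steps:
E(J) = 6*J (E(J) = J*6 = 6*J)
Y(T) = T³
B(O, Z) = -4 + O
(B(0, -1)*Y(5))*E(-10) = ((-4 + 0)*5³)*(6*(-10)) = -4*125*(-60) = -500*(-60) = 30000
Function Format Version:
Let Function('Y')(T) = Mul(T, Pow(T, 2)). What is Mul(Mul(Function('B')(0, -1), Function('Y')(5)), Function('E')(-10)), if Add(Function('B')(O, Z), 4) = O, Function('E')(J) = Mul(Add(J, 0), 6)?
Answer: 30000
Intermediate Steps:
Function('E')(J) = Mul(6, J) (Function('E')(J) = Mul(J, 6) = Mul(6, J))
Function('Y')(T) = Pow(T, 3)
Function('B')(O, Z) = Add(-4, O)
Mul(Mul(Function('B')(0, -1), Function('Y')(5)), Function('E')(-10)) = Mul(Mul(Add(-4, 0), Pow(5, 3)), Mul(6, -10)) = Mul(Mul(-4, 125), -60) = Mul(-500, -60) = 30000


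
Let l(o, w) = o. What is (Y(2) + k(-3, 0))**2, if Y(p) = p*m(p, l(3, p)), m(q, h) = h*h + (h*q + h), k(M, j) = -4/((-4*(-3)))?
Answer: 11449/9 ≈ 1272.1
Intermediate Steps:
k(M, j) = -1/3 (k(M, j) = -4/12 = -4*1/12 = -1/3)
m(q, h) = h + h**2 + h*q (m(q, h) = h**2 + (h + h*q) = h + h**2 + h*q)
Y(p) = p*(12 + 3*p) (Y(p) = p*(3*(1 + 3 + p)) = p*(3*(4 + p)) = p*(12 + 3*p))
(Y(2) + k(-3, 0))**2 = (3*2*(4 + 2) - 1/3)**2 = (3*2*6 - 1/3)**2 = (36 - 1/3)**2 = (107/3)**2 = 11449/9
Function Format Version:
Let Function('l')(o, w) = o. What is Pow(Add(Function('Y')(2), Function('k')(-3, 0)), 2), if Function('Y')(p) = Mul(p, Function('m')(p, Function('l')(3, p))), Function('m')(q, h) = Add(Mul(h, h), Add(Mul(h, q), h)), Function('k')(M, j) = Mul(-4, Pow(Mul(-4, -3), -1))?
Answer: Rational(11449, 9) ≈ 1272.1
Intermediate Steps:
Function('k')(M, j) = Rational(-1, 3) (Function('k')(M, j) = Mul(-4, Pow(12, -1)) = Mul(-4, Rational(1, 12)) = Rational(-1, 3))
Function('m')(q, h) = Add(h, Pow(h, 2), Mul(h, q)) (Function('m')(q, h) = Add(Pow(h, 2), Add(h, Mul(h, q))) = Add(h, Pow(h, 2), Mul(h, q)))
Function('Y')(p) = Mul(p, Add(12, Mul(3, p))) (Function('Y')(p) = Mul(p, Mul(3, Add(1, 3, p))) = Mul(p, Mul(3, Add(4, p))) = Mul(p, Add(12, Mul(3, p))))
Pow(Add(Function('Y')(2), Function('k')(-3, 0)), 2) = Pow(Add(Mul(3, 2, Add(4, 2)), Rational(-1, 3)), 2) = Pow(Add(Mul(3, 2, 6), Rational(-1, 3)), 2) = Pow(Add(36, Rational(-1, 3)), 2) = Pow(Rational(107, 3), 2) = Rational(11449, 9)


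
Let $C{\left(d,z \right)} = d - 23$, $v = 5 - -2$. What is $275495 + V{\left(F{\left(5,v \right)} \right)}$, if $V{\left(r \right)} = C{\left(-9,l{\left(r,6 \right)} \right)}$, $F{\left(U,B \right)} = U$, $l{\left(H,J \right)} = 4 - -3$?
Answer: $275463$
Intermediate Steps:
$v = 7$ ($v = 5 + 2 = 7$)
$l{\left(H,J \right)} = 7$ ($l{\left(H,J \right)} = 4 + 3 = 7$)
$C{\left(d,z \right)} = -23 + d$ ($C{\left(d,z \right)} = d - 23 = -23 + d$)
$V{\left(r \right)} = -32$ ($V{\left(r \right)} = -23 - 9 = -32$)
$275495 + V{\left(F{\left(5,v \right)} \right)} = 275495 - 32 = 275463$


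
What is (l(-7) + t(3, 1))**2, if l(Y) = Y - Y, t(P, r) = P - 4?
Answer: 1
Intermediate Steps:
t(P, r) = -4 + P
l(Y) = 0
(l(-7) + t(3, 1))**2 = (0 + (-4 + 3))**2 = (0 - 1)**2 = (-1)**2 = 1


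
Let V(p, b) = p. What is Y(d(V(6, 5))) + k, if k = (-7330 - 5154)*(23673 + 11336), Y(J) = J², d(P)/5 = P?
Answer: -437051456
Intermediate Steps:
d(P) = 5*P
k = -437052356 (k = -12484*35009 = -437052356)
Y(d(V(6, 5))) + k = (5*6)² - 437052356 = 30² - 437052356 = 900 - 437052356 = -437051456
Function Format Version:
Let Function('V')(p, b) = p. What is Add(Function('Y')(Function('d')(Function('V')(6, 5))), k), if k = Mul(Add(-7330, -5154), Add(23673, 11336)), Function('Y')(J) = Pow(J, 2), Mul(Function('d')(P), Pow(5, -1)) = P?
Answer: -437051456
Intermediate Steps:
Function('d')(P) = Mul(5, P)
k = -437052356 (k = Mul(-12484, 35009) = -437052356)
Add(Function('Y')(Function('d')(Function('V')(6, 5))), k) = Add(Pow(Mul(5, 6), 2), -437052356) = Add(Pow(30, 2), -437052356) = Add(900, -437052356) = -437051456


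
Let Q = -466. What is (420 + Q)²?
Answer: 2116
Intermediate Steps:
(420 + Q)² = (420 - 466)² = (-46)² = 2116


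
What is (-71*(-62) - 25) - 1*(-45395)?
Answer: 49772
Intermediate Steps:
(-71*(-62) - 25) - 1*(-45395) = (4402 - 25) + 45395 = 4377 + 45395 = 49772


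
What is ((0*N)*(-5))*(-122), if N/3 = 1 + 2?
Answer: 0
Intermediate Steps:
N = 9 (N = 3*(1 + 2) = 3*3 = 9)
((0*N)*(-5))*(-122) = ((0*9)*(-5))*(-122) = (0*(-5))*(-122) = 0*(-122) = 0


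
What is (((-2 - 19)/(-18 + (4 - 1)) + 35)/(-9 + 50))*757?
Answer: 137774/205 ≈ 672.07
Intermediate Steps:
(((-2 - 19)/(-18 + (4 - 1)) + 35)/(-9 + 50))*757 = ((-21/(-18 + 3) + 35)/41)*757 = ((-21/(-15) + 35)*(1/41))*757 = ((-21*(-1/15) + 35)*(1/41))*757 = ((7/5 + 35)*(1/41))*757 = ((182/5)*(1/41))*757 = (182/205)*757 = 137774/205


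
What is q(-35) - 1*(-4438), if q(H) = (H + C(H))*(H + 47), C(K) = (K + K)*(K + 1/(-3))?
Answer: 33698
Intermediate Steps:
C(K) = 2*K*(-1/3 + K) (C(K) = (2*K)*(K - 1/3) = (2*K)*(-1/3 + K) = 2*K*(-1/3 + K))
q(H) = (47 + H)*(H + 2*H*(-1 + 3*H)/3) (q(H) = (H + 2*H*(-1 + 3*H)/3)*(H + 47) = (H + 2*H*(-1 + 3*H)/3)*(47 + H) = (47 + H)*(H + 2*H*(-1 + 3*H)/3))
q(-35) - 1*(-4438) = (1/3)*(-35)*(47 + 6*(-35)**2 + 283*(-35)) - 1*(-4438) = (1/3)*(-35)*(47 + 6*1225 - 9905) + 4438 = (1/3)*(-35)*(47 + 7350 - 9905) + 4438 = (1/3)*(-35)*(-2508) + 4438 = 29260 + 4438 = 33698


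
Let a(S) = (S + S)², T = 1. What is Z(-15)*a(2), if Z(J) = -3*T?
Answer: -48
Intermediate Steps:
Z(J) = -3 (Z(J) = -3*1 = -3)
a(S) = 4*S² (a(S) = (2*S)² = 4*S²)
Z(-15)*a(2) = -12*2² = -12*4 = -3*16 = -48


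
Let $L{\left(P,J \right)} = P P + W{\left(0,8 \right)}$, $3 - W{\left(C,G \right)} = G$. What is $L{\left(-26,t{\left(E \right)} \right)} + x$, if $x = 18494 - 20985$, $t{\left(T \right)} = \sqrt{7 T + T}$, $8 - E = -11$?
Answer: $-1820$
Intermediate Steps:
$E = 19$ ($E = 8 - -11 = 8 + 11 = 19$)
$W{\left(C,G \right)} = 3 - G$
$t{\left(T \right)} = 2 \sqrt{2} \sqrt{T}$ ($t{\left(T \right)} = \sqrt{8 T} = 2 \sqrt{2} \sqrt{T}$)
$L{\left(P,J \right)} = -5 + P^{2}$ ($L{\left(P,J \right)} = P P + \left(3 - 8\right) = P^{2} + \left(3 - 8\right) = P^{2} - 5 = -5 + P^{2}$)
$x = -2491$ ($x = 18494 - 20985 = -2491$)
$L{\left(-26,t{\left(E \right)} \right)} + x = \left(-5 + \left(-26\right)^{2}\right) - 2491 = \left(-5 + 676\right) - 2491 = 671 - 2491 = -1820$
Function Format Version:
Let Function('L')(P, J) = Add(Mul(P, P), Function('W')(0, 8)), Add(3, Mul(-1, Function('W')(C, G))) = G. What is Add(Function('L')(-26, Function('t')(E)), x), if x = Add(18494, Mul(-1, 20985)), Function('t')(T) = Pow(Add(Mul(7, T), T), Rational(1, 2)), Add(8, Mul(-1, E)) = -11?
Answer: -1820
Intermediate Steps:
E = 19 (E = Add(8, Mul(-1, -11)) = Add(8, 11) = 19)
Function('W')(C, G) = Add(3, Mul(-1, G))
Function('t')(T) = Mul(2, Pow(2, Rational(1, 2)), Pow(T, Rational(1, 2))) (Function('t')(T) = Pow(Mul(8, T), Rational(1, 2)) = Mul(2, Pow(2, Rational(1, 2)), Pow(T, Rational(1, 2))))
Function('L')(P, J) = Add(-5, Pow(P, 2)) (Function('L')(P, J) = Add(Mul(P, P), Add(3, Mul(-1, 8))) = Add(Pow(P, 2), Add(3, -8)) = Add(Pow(P, 2), -5) = Add(-5, Pow(P, 2)))
x = -2491 (x = Add(18494, -20985) = -2491)
Add(Function('L')(-26, Function('t')(E)), x) = Add(Add(-5, Pow(-26, 2)), -2491) = Add(Add(-5, 676), -2491) = Add(671, -2491) = -1820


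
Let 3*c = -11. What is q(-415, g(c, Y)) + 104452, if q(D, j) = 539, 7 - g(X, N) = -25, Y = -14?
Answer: 104991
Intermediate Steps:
c = -11/3 (c = (⅓)*(-11) = -11/3 ≈ -3.6667)
g(X, N) = 32 (g(X, N) = 7 - 1*(-25) = 7 + 25 = 32)
q(-415, g(c, Y)) + 104452 = 539 + 104452 = 104991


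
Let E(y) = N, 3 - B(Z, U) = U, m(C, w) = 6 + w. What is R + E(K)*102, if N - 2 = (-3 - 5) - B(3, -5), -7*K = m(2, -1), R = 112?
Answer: -1316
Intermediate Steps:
K = -5/7 (K = -(6 - 1)/7 = -⅐*5 = -5/7 ≈ -0.71429)
B(Z, U) = 3 - U
N = -14 (N = 2 + ((-3 - 5) - (3 - 1*(-5))) = 2 + (-8 - (3 + 5)) = 2 + (-8 - 1*8) = 2 + (-8 - 8) = 2 - 16 = -14)
E(y) = -14
R + E(K)*102 = 112 - 14*102 = 112 - 1428 = -1316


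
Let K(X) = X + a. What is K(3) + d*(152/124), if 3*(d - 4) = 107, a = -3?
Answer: 4522/93 ≈ 48.624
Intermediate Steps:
d = 119/3 (d = 4 + (⅓)*107 = 4 + 107/3 = 119/3 ≈ 39.667)
K(X) = -3 + X (K(X) = X - 3 = -3 + X)
K(3) + d*(152/124) = (-3 + 3) + 119*(152/124)/3 = 0 + 119*(152*(1/124))/3 = 0 + (119/3)*(38/31) = 0 + 4522/93 = 4522/93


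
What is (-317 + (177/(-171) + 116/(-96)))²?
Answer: 2354675625/23104 ≈ 1.0192e+5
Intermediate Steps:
(-317 + (177/(-171) + 116/(-96)))² = (-317 + (177*(-1/171) + 116*(-1/96)))² = (-317 + (-59/57 - 29/24))² = (-317 - 341/152)² = (-48525/152)² = 2354675625/23104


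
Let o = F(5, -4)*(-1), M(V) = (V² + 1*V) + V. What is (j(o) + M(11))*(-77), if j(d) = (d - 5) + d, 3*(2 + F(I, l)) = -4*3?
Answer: -11550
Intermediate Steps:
F(I, l) = -6 (F(I, l) = -2 + (-4*3)/3 = -2 + (⅓)*(-12) = -2 - 4 = -6)
M(V) = V² + 2*V (M(V) = (V² + V) + V = (V + V²) + V = V² + 2*V)
o = 6 (o = -6*(-1) = 6)
j(d) = -5 + 2*d (j(d) = (-5 + d) + d = -5 + 2*d)
(j(o) + M(11))*(-77) = ((-5 + 2*6) + 11*(2 + 11))*(-77) = ((-5 + 12) + 11*13)*(-77) = (7 + 143)*(-77) = 150*(-77) = -11550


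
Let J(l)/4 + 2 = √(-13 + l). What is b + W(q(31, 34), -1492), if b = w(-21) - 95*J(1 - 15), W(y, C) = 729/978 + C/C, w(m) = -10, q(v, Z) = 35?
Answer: 245069/326 - 1140*I*√3 ≈ 751.75 - 1974.5*I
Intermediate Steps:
W(y, C) = 569/326 (W(y, C) = 729*(1/978) + 1 = 243/326 + 1 = 569/326)
J(l) = -8 + 4*√(-13 + l)
b = 750 - 1140*I*√3 (b = -10 - 95*(-8 + 4*√(-13 + (1 - 15))) = -10 - 95*(-8 + 4*√(-13 - 14)) = -10 - 95*(-8 + 4*√(-27)) = -10 - 95*(-8 + 4*(3*I*√3)) = -10 - 95*(-8 + 12*I*√3) = -10 + (760 - 1140*I*√3) = 750 - 1140*I*√3 ≈ 750.0 - 1974.5*I)
b + W(q(31, 34), -1492) = (750 - 1140*I*√3) + 569/326 = 245069/326 - 1140*I*√3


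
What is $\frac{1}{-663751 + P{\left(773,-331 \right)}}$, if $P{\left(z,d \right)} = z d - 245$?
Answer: $- \frac{1}{919859} \approx -1.0871 \cdot 10^{-6}$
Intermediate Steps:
$P{\left(z,d \right)} = -245 + d z$ ($P{\left(z,d \right)} = d z - 245 = -245 + d z$)
$\frac{1}{-663751 + P{\left(773,-331 \right)}} = \frac{1}{-663751 - 256108} = \frac{1}{-919859} = - \frac{1}{919859}$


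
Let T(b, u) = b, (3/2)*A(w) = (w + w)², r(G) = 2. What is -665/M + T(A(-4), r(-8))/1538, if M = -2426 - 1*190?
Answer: 567193/2011704 ≈ 0.28195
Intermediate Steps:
A(w) = 8*w²/3 (A(w) = 2*(w + w)²/3 = 2*(2*w)²/3 = 2*(4*w²)/3 = 8*w²/3)
M = -2616 (M = -2426 - 190 = -2616)
-665/M + T(A(-4), r(-8))/1538 = -665/(-2616) + ((8/3)*(-4)²)/1538 = -665*(-1/2616) + ((8/3)*16)*(1/1538) = 665/2616 + (128/3)*(1/1538) = 665/2616 + 64/2307 = 567193/2011704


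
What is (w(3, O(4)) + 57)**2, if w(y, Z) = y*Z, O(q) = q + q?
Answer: 6561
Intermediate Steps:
O(q) = 2*q
w(y, Z) = Z*y
(w(3, O(4)) + 57)**2 = ((2*4)*3 + 57)**2 = (8*3 + 57)**2 = (24 + 57)**2 = 81**2 = 6561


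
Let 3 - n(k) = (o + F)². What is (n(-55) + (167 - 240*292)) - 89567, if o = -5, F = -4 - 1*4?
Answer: -159646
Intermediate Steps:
F = -8 (F = -4 - 4 = -8)
n(k) = -166 (n(k) = 3 - (-5 - 8)² = 3 - 1*(-13)² = 3 - 1*169 = 3 - 169 = -166)
(n(-55) + (167 - 240*292)) - 89567 = (-166 + (167 - 240*292)) - 89567 = (-166 + (167 - 70080)) - 89567 = (-166 - 69913) - 89567 = -70079 - 89567 = -159646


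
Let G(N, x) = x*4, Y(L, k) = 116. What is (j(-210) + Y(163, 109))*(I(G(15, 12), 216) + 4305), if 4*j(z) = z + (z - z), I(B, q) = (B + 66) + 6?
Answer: 561975/2 ≈ 2.8099e+5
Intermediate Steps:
G(N, x) = 4*x
I(B, q) = 72 + B (I(B, q) = (66 + B) + 6 = 72 + B)
j(z) = z/4 (j(z) = (z + (z - z))/4 = (z + 0)/4 = z/4)
(j(-210) + Y(163, 109))*(I(G(15, 12), 216) + 4305) = ((¼)*(-210) + 116)*((72 + 4*12) + 4305) = (-105/2 + 116)*((72 + 48) + 4305) = 127*(120 + 4305)/2 = (127/2)*4425 = 561975/2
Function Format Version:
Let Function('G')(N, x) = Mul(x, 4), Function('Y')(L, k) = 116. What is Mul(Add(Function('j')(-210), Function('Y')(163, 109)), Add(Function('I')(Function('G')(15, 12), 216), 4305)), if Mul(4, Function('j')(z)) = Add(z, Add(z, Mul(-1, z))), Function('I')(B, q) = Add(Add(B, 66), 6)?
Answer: Rational(561975, 2) ≈ 2.8099e+5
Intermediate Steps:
Function('G')(N, x) = Mul(4, x)
Function('I')(B, q) = Add(72, B) (Function('I')(B, q) = Add(Add(66, B), 6) = Add(72, B))
Function('j')(z) = Mul(Rational(1, 4), z) (Function('j')(z) = Mul(Rational(1, 4), Add(z, Add(z, Mul(-1, z)))) = Mul(Rational(1, 4), Add(z, 0)) = Mul(Rational(1, 4), z))
Mul(Add(Function('j')(-210), Function('Y')(163, 109)), Add(Function('I')(Function('G')(15, 12), 216), 4305)) = Mul(Add(Mul(Rational(1, 4), -210), 116), Add(Add(72, Mul(4, 12)), 4305)) = Mul(Add(Rational(-105, 2), 116), Add(Add(72, 48), 4305)) = Mul(Rational(127, 2), Add(120, 4305)) = Mul(Rational(127, 2), 4425) = Rational(561975, 2)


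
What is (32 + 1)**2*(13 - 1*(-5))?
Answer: 19602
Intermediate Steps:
(32 + 1)**2*(13 - 1*(-5)) = 33**2*(13 + 5) = 1089*18 = 19602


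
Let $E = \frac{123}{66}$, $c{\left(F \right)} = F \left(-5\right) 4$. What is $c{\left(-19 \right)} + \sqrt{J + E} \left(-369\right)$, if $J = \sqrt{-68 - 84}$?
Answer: $380 - \frac{369 \sqrt{902 + 968 i \sqrt{38}}}{22} \approx -607.81 - 849.71 i$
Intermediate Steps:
$c{\left(F \right)} = - 20 F$ ($c{\left(F \right)} = - 5 F 4 = - 20 F$)
$J = 2 i \sqrt{38}$ ($J = \sqrt{-152} = 2 i \sqrt{38} \approx 12.329 i$)
$E = \frac{41}{22}$ ($E = 123 \cdot \frac{1}{66} = \frac{41}{22} \approx 1.8636$)
$c{\left(-19 \right)} + \sqrt{J + E} \left(-369\right) = \left(-20\right) \left(-19\right) + \sqrt{2 i \sqrt{38} + \frac{41}{22}} \left(-369\right) = 380 + \sqrt{\frac{41}{22} + 2 i \sqrt{38}} \left(-369\right) = 380 - 369 \sqrt{\frac{41}{22} + 2 i \sqrt{38}}$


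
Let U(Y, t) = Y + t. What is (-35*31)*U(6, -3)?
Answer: -3255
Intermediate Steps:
(-35*31)*U(6, -3) = (-35*31)*(6 - 3) = -1085*3 = -3255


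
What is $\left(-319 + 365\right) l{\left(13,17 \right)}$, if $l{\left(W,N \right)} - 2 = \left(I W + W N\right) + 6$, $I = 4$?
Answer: $12926$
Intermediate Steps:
$l{\left(W,N \right)} = 8 + 4 W + N W$ ($l{\left(W,N \right)} = 2 + \left(\left(4 W + W N\right) + 6\right) = 2 + \left(\left(4 W + N W\right) + 6\right) = 2 + \left(6 + 4 W + N W\right) = 8 + 4 W + N W$)
$\left(-319 + 365\right) l{\left(13,17 \right)} = \left(-319 + 365\right) \left(8 + 4 \cdot 13 + 17 \cdot 13\right) = 46 \left(8 + 52 + 221\right) = 46 \cdot 281 = 12926$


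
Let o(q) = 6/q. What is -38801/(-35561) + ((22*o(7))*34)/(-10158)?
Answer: 433231023/421433411 ≈ 1.0280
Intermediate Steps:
-38801/(-35561) + ((22*o(7))*34)/(-10158) = -38801/(-35561) + ((22*(6/7))*34)/(-10158) = -38801*(-1/35561) + ((22*(6*(1/7)))*34)*(-1/10158) = 38801/35561 + ((22*(6/7))*34)*(-1/10158) = 38801/35561 + ((132/7)*34)*(-1/10158) = 38801/35561 + (4488/7)*(-1/10158) = 38801/35561 - 748/11851 = 433231023/421433411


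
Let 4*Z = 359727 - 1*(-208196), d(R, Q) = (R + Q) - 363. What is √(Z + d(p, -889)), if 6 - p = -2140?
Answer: √571499/2 ≈ 377.99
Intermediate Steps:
p = 2146 (p = 6 - 1*(-2140) = 6 + 2140 = 2146)
d(R, Q) = -363 + Q + R (d(R, Q) = (Q + R) - 363 = -363 + Q + R)
Z = 567923/4 (Z = (359727 - 1*(-208196))/4 = (359727 + 208196)/4 = (¼)*567923 = 567923/4 ≈ 1.4198e+5)
√(Z + d(p, -889)) = √(567923/4 + (-363 - 889 + 2146)) = √(567923/4 + 894) = √(571499/4) = √571499/2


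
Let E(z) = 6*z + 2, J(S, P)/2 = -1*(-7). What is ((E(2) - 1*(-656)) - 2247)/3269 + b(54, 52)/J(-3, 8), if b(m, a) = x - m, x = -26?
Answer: -20257/3269 ≈ -6.1967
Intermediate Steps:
J(S, P) = 14 (J(S, P) = 2*(-1*(-7)) = 2*7 = 14)
E(z) = 2 + 6*z
b(m, a) = -26 - m
((E(2) - 1*(-656)) - 2247)/3269 + b(54, 52)/J(-3, 8) = (((2 + 6*2) - 1*(-656)) - 2247)/3269 + (-26 - 1*54)/14 = (((2 + 12) + 656) - 2247)*(1/3269) + (-26 - 54)*(1/14) = ((14 + 656) - 2247)*(1/3269) - 80*1/14 = (670 - 2247)*(1/3269) - 40/7 = -1577*1/3269 - 40/7 = -1577/3269 - 40/7 = -20257/3269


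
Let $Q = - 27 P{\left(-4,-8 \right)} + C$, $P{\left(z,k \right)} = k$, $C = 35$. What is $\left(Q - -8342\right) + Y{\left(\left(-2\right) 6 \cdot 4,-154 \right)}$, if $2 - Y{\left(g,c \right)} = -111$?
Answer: $8706$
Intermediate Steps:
$Y{\left(g,c \right)} = 113$ ($Y{\left(g,c \right)} = 2 - -111 = 2 + 111 = 113$)
$Q = 251$ ($Q = \left(-27\right) \left(-8\right) + 35 = 216 + 35 = 251$)
$\left(Q - -8342\right) + Y{\left(\left(-2\right) 6 \cdot 4,-154 \right)} = \left(251 - -8342\right) + 113 = \left(251 + \left(-794 + 9136\right)\right) + 113 = \left(251 + 8342\right) + 113 = 8593 + 113 = 8706$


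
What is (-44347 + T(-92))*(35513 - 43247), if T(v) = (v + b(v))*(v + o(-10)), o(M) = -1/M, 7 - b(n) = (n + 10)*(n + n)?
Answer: -52206499239/5 ≈ -1.0441e+10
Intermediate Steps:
b(n) = 7 - 2*n*(10 + n) (b(n) = 7 - (n + 10)*(n + n) = 7 - (10 + n)*2*n = 7 - 2*n*(10 + n))
T(v) = (⅒ + v)*(7 - 19*v - 2*v²) (T(v) = (v + (7 - 20*v - 2*v²))*(v - 1/(-10)) = (7 - 19*v - 2*v²)*(v - 1*(-⅒)) = (7 - 19*v - 2*v²)*(v + ⅒) = (7 - 19*v - 2*v²)*(⅒ + v) = (⅒ + v)*(7 - 19*v - 2*v²))
(-44347 + T(-92))*(35513 - 43247) = (-44347 + (7/10 - 2*(-92)³ - 96/5*(-92)² + (51/10)*(-92)))*(35513 - 43247) = (-44347 + (7/10 - 2*(-778688) - 96/5*8464 - 2346/5))*(-7734) = (-44347 + (7/10 + 1557376 - 812544/5 - 2346/5))*(-7734) = (-44347 + 13943987/10)*(-7734) = (13500517/10)*(-7734) = -52206499239/5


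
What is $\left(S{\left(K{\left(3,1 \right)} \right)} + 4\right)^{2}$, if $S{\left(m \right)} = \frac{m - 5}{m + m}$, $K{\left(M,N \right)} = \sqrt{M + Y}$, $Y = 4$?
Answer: $\frac{148}{7} - \frac{45 \sqrt{7}}{14} \approx 12.639$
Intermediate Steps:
$K{\left(M,N \right)} = \sqrt{4 + M}$ ($K{\left(M,N \right)} = \sqrt{M + 4} = \sqrt{4 + M}$)
$S{\left(m \right)} = \frac{-5 + m}{2 m}$
$\left(S{\left(K{\left(3,1 \right)} \right)} + 4\right)^{2} = \left(\frac{-5 + \sqrt{4 + 3}}{2 \sqrt{4 + 3}} + 4\right)^{2} = \left(\frac{-5 + \sqrt{7}}{2 \sqrt{7}} + 4\right)^{2} = \left(\frac{\frac{\sqrt{7}}{7} \left(-5 + \sqrt{7}\right)}{2} + 4\right)^{2} = \left(\frac{\sqrt{7} \left(-5 + \sqrt{7}\right)}{14} + 4\right)^{2} = \left(4 + \frac{\sqrt{7} \left(-5 + \sqrt{7}\right)}{14}\right)^{2}$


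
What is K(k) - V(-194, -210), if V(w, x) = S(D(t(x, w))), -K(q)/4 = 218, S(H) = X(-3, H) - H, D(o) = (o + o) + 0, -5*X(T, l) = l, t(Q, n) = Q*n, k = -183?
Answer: 96904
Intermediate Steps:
X(T, l) = -l/5
D(o) = 2*o (D(o) = 2*o + 0 = 2*o)
S(H) = -6*H/5 (S(H) = -H/5 - H = -6*H/5)
K(q) = -872 (K(q) = -4*218 = -872)
V(w, x) = -12*w*x/5 (V(w, x) = -12*x*w/5 = -12*w*x/5)
K(k) - V(-194, -210) = -872 - (-12)*(-194)*(-210)/5 = -872 - 1*(-97776) = -872 + 97776 = 96904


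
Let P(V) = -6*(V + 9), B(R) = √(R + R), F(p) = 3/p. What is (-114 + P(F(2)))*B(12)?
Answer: -354*√6 ≈ -867.12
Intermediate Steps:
B(R) = √2*√R (B(R) = √(2*R) = √2*√R)
P(V) = -54 - 6*V (P(V) = -6*(9 + V) = -54 - 6*V)
(-114 + P(F(2)))*B(12) = (-114 + (-54 - 18/2))*(√2*√12) = (-114 + (-54 - 18/2))*(√2*(2*√3)) = (-114 + (-54 - 6*3/2))*(2*√6) = (-114 + (-54 - 9))*(2*√6) = (-114 - 63)*(2*√6) = -354*√6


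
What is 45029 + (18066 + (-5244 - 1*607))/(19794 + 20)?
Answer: 892216821/19814 ≈ 45030.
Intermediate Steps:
45029 + (18066 + (-5244 - 1*607))/(19794 + 20) = 45029 + (18066 + (-5244 - 607))/19814 = 45029 + (18066 - 5851)*(1/19814) = 45029 + 12215*(1/19814) = 45029 + 12215/19814 = 892216821/19814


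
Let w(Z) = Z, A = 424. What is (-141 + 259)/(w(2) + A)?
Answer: 59/213 ≈ 0.27700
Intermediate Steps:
(-141 + 259)/(w(2) + A) = (-141 + 259)/(2 + 424) = 118/426 = 118*(1/426) = 59/213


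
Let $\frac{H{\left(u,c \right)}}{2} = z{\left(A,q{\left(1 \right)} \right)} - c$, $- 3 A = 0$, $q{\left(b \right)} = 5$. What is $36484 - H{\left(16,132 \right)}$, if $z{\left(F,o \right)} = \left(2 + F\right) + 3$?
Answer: $36738$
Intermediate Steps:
$A = 0$ ($A = \left(- \frac{1}{3}\right) 0 = 0$)
$z{\left(F,o \right)} = 5 + F$
$H{\left(u,c \right)} = 10 - 2 c$ ($H{\left(u,c \right)} = 2 \left(\left(5 + 0\right) - c\right) = 2 \left(5 - c\right) = 10 - 2 c$)
$36484 - H{\left(16,132 \right)} = 36484 - \left(10 - 264\right) = 36484 - -254 = 36484 + 254 = 36738$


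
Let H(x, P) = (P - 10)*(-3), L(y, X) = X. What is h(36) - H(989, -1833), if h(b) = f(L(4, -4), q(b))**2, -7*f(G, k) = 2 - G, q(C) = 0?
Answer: -270885/49 ≈ -5528.3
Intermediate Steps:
H(x, P) = 30 - 3*P (H(x, P) = (-10 + P)*(-3) = 30 - 3*P)
f(G, k) = -2/7 + G/7 (f(G, k) = -(2 - G)/7 = -2/7 + G/7)
h(b) = 36/49 (h(b) = (-2/7 + (1/7)*(-4))**2 = (-2/7 - 4/7)**2 = (-6/7)**2 = 36/49)
h(36) - H(989, -1833) = 36/49 - (30 - 3*(-1833)) = 36/49 - (30 + 5499) = 36/49 - 1*5529 = 36/49 - 5529 = -270885/49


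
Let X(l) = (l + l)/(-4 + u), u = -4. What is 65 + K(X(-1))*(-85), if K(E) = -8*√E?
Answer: 405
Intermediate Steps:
X(l) = -l/4 (X(l) = (l + l)/(-4 - 4) = (2*l)/(-8) = (2*l)*(-⅛) = -l/4)
65 + K(X(-1))*(-85) = 65 - 8*√(-¼*(-1))*(-85) = 65 - 8*√(¼)*(-85) = 65 - 8*½*(-85) = 65 - 4*(-85) = 65 + 340 = 405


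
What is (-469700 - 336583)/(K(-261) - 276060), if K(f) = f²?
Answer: 268761/69313 ≈ 3.8775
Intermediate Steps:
(-469700 - 336583)/(K(-261) - 276060) = (-469700 - 336583)/((-261)² - 276060) = -806283/(68121 - 276060) = -806283/(-207939) = -806283*(-1/207939) = 268761/69313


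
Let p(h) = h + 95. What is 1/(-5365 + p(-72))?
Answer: -1/5342 ≈ -0.00018720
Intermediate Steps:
p(h) = 95 + h
1/(-5365 + p(-72)) = 1/(-5365 + (95 - 72)) = 1/(-5365 + 23) = 1/(-5342) = -1/5342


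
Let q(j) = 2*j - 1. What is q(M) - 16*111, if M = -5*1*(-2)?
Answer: -1757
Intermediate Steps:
M = 10 (M = -5*(-2) = 10)
q(j) = -1 + 2*j
q(M) - 16*111 = (-1 + 2*10) - 16*111 = (-1 + 20) - 1776 = 19 - 1776 = -1757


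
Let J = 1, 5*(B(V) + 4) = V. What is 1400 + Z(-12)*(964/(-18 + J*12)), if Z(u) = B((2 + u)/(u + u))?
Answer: 36527/18 ≈ 2029.3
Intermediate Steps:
B(V) = -4 + V/5
Z(u) = -4 + (2 + u)/(10*u) (Z(u) = -4 + ((2 + u)/(u + u))/5 = -4 + ((2 + u)/((2*u)))/5 = -4 + ((2 + u)*(1/(2*u)))/5 = -4 + ((2 + u)/(2*u))/5 = -4 + (2 + u)/(10*u))
1400 + Z(-12)*(964/(-18 + J*12)) = 1400 + ((⅒)*(2 - 39*(-12))/(-12))*(964/(-18 + 1*12)) = 1400 + ((⅒)*(-1/12)*(2 + 468))*(964/(-18 + 12)) = 1400 + ((⅒)*(-1/12)*470)*(964/(-6)) = 1400 - 11327*(-1)/(3*6) = 1400 - 47/12*(-482/3) = 1400 + 11327/18 = 36527/18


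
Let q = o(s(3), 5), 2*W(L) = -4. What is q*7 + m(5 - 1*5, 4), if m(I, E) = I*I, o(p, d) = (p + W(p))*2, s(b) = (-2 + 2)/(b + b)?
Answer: -28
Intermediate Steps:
W(L) = -2 (W(L) = (½)*(-4) = -2)
s(b) = 0 (s(b) = 0/((2*b)) = 0*(1/(2*b)) = 0)
o(p, d) = -4 + 2*p (o(p, d) = (p - 2)*2 = (-2 + p)*2 = -4 + 2*p)
m(I, E) = I²
q = -4 (q = -4 + 2*0 = -4 + 0 = -4)
q*7 + m(5 - 1*5, 4) = -4*7 + (5 - 1*5)² = -28 + (5 - 5)² = -28 + 0² = -28 + 0 = -28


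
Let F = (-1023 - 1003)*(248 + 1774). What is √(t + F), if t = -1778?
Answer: 5*I*√163934 ≈ 2024.4*I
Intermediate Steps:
F = -4096572 (F = -2026*2022 = -4096572)
√(t + F) = √(-1778 - 4096572) = √(-4098350) = 5*I*√163934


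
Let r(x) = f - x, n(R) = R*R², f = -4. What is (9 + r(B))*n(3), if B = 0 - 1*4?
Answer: 243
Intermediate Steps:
n(R) = R³
B = -4 (B = 0 - 4 = -4)
r(x) = -4 - x
(9 + r(B))*n(3) = (9 + (-4 - 1*(-4)))*3³ = (9 + (-4 + 4))*27 = (9 + 0)*27 = 9*27 = 243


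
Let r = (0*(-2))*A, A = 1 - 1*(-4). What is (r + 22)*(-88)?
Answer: -1936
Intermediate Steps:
A = 5 (A = 1 + 4 = 5)
r = 0 (r = (0*(-2))*5 = 0*5 = 0)
(r + 22)*(-88) = (0 + 22)*(-88) = 22*(-88) = -1936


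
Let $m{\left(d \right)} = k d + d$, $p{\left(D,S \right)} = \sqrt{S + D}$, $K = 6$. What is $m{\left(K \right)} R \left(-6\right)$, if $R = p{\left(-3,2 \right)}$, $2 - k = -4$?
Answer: $- 252 i \approx - 252.0 i$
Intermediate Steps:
$k = 6$ ($k = 2 - -4 = 2 + 4 = 6$)
$p{\left(D,S \right)} = \sqrt{D + S}$
$R = i$ ($R = \sqrt{-3 + 2} = \sqrt{-1} = i \approx 1.0 i$)
$m{\left(d \right)} = 7 d$ ($m{\left(d \right)} = 6 d + d = 7 d$)
$m{\left(K \right)} R \left(-6\right) = 7 \cdot 6 i \left(-6\right) = 42 i \left(-6\right) = - 252 i$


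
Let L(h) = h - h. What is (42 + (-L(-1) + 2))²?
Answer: 1936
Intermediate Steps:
L(h) = 0
(42 + (-L(-1) + 2))² = (42 + (-1*0 + 2))² = (42 + (0 + 2))² = (42 + 2)² = 44² = 1936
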